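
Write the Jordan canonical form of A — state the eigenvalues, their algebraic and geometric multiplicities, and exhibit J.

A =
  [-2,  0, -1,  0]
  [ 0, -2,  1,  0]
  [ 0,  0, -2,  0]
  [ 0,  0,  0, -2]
J_2(-2) ⊕ J_1(-2) ⊕ J_1(-2)

The characteristic polynomial is
  det(x·I − A) = x^4 + 8*x^3 + 24*x^2 + 32*x + 16 = (x + 2)^4

Eigenvalues and multiplicities (the geometric multiplicity of λ is n − rank(A − λI), which equals the number of Jordan blocks for λ):
  λ = -2: algebraic multiplicity = 4, geometric multiplicity = 3

Determining the block sizes for each eigenvalue:
  λ = -2: 3 blocks summing to 4 forces exactly one block of size 2 and the rest size 1 → block sizes [2, 1, 1]

Assembling the blocks gives a Jordan form
J =
  [-2,  1,  0,  0]
  [ 0, -2,  0,  0]
  [ 0,  0, -2,  0]
  [ 0,  0,  0, -2]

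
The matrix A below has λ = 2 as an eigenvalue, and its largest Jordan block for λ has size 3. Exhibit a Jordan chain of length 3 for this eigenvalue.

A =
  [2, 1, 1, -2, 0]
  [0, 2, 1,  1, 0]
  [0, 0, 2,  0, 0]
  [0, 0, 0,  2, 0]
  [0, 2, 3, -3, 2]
A Jordan chain for λ = 2 of length 3:
v_1 = (1, 0, 0, 0, 2)ᵀ
v_2 = (1, 1, 0, 0, 3)ᵀ
v_3 = (0, 0, 1, 0, 0)ᵀ

Let N = A − (2)·I. We want v_3 with N^3 v_3 = 0 but N^2 v_3 ≠ 0; then v_{j-1} := N · v_j for j = 3, …, 2.

Pick v_3 = (0, 0, 1, 0, 0)ᵀ.
Then v_2 = N · v_3 = (1, 1, 0, 0, 3)ᵀ.
Then v_1 = N · v_2 = (1, 0, 0, 0, 2)ᵀ.

Sanity check: (A − (2)·I) v_1 = (0, 0, 0, 0, 0)ᵀ = 0. ✓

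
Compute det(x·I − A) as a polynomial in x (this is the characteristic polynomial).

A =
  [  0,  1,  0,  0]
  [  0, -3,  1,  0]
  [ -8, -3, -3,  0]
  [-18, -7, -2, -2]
x^4 + 8*x^3 + 24*x^2 + 32*x + 16

Expanding det(x·I − A) (e.g. by cofactor expansion or by noting that A is similar to its Jordan form J, which has the same characteristic polynomial as A) gives
  χ_A(x) = x^4 + 8*x^3 + 24*x^2 + 32*x + 16
which factors as (x + 2)^4. The eigenvalues (with algebraic multiplicities) are λ = -2 with multiplicity 4.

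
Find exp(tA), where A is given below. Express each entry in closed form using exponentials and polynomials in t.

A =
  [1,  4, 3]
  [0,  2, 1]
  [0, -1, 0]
e^{tA} =
  [exp(t), t^2*exp(t)/2 + 4*t*exp(t), t^2*exp(t)/2 + 3*t*exp(t)]
  [0, t*exp(t) + exp(t), t*exp(t)]
  [0, -t*exp(t), -t*exp(t) + exp(t)]

Strategy: write A = P · J · P⁻¹ where J is a Jordan canonical form, so e^{tA} = P · e^{tJ} · P⁻¹, and e^{tJ} can be computed block-by-block.

A has Jordan form
J =
  [1, 1, 0]
  [0, 1, 1]
  [0, 0, 1]
(up to reordering of blocks).

Per-block formulas:
  For a 3×3 Jordan block J_3(1): exp(t · J_3(1)) = e^(1t)·(I + t·N + (t^2/2)·N^2), where N is the 3×3 nilpotent shift.

After assembling e^{tJ} and conjugating by P, we get:

e^{tA} =
  [exp(t), t^2*exp(t)/2 + 4*t*exp(t), t^2*exp(t)/2 + 3*t*exp(t)]
  [0, t*exp(t) + exp(t), t*exp(t)]
  [0, -t*exp(t), -t*exp(t) + exp(t)]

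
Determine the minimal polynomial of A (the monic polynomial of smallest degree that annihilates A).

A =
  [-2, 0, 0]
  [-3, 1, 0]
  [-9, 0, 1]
x^2 + x - 2

The characteristic polynomial is χ_A(x) = (x - 1)^2*(x + 2), so the eigenvalues are known. The minimal polynomial is
  m_A(x) = Π_λ (x − λ)^{k_λ}
where k_λ is the size of the *largest* Jordan block for λ (equivalently, the smallest k with (A − λI)^k v = 0 for every generalised eigenvector v of λ).

  λ = -2: largest Jordan block has size 1, contributing (x + 2)
  λ = 1: largest Jordan block has size 1, contributing (x − 1)

So m_A(x) = (x - 1)*(x + 2) = x^2 + x - 2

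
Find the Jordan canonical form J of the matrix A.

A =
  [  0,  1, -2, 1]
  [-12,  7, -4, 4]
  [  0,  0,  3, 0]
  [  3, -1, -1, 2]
J_3(3) ⊕ J_1(3)

The characteristic polynomial is
  det(x·I − A) = x^4 - 12*x^3 + 54*x^2 - 108*x + 81 = (x - 3)^4

Eigenvalues and multiplicities (the geometric multiplicity of λ is n − rank(A − λI), which equals the number of Jordan blocks for λ):
  λ = 3: algebraic multiplicity = 4, geometric multiplicity = 2

Determining the block sizes for each eigenvalue:
  λ = 3: with am = 4 and gm = 2, the partition is not yet determined (e.g. several partitions of 4 into 2 parts exist). Let N = A − (3)·I. Computing rank(N^1) = 2, rank(N^2) = 1, rank(N^3) = 0; the number of blocks of size ≥ j is rank(N^{j−1}) − rank(N^j), giving [2, 1, 1]. So we have 1 block(s) of size 3, 1 block(s) of size 1 → block sizes [3, 1]

Assembling the blocks gives a Jordan form
J =
  [3, 1, 0, 0]
  [0, 3, 1, 0]
  [0, 0, 3, 0]
  [0, 0, 0, 3]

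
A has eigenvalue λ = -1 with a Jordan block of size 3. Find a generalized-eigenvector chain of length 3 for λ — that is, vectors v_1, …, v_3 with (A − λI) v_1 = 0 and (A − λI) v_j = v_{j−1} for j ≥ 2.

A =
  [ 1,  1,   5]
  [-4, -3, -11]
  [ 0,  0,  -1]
A Jordan chain for λ = -1 of length 3:
v_1 = (-1, 2, 0)ᵀ
v_2 = (5, -11, 0)ᵀ
v_3 = (0, 0, 1)ᵀ

Let N = A − (-1)·I. We want v_3 with N^3 v_3 = 0 but N^2 v_3 ≠ 0; then v_{j-1} := N · v_j for j = 3, …, 2.

Pick v_3 = (0, 0, 1)ᵀ.
Then v_2 = N · v_3 = (5, -11, 0)ᵀ.
Then v_1 = N · v_2 = (-1, 2, 0)ᵀ.

Sanity check: (A − (-1)·I) v_1 = (0, 0, 0)ᵀ = 0. ✓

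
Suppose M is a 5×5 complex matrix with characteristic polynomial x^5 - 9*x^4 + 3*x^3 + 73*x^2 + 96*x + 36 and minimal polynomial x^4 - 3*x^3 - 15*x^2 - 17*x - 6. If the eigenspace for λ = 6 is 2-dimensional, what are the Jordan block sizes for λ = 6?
Block sizes for λ = 6: [1, 1]

Step 1 — from the characteristic polynomial, algebraic multiplicity of λ = 6 is 2. From dim ker(M − (6)·I) = 2, there are exactly 2 Jordan blocks for λ = 6.
Step 2 — from the minimal polynomial, the factor (x − 6) tells us the largest block for λ = 6 has size 1.
Step 3 — with total size 2, 2 blocks, and largest block 1, the block sizes (in nonincreasing order) are [1, 1].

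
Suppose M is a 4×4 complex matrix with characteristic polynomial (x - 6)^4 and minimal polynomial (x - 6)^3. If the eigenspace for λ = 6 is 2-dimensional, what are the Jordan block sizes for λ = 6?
Block sizes for λ = 6: [3, 1]

Step 1 — from the characteristic polynomial, algebraic multiplicity of λ = 6 is 4. From dim ker(M − (6)·I) = 2, there are exactly 2 Jordan blocks for λ = 6.
Step 2 — from the minimal polynomial, the factor (x − 6)^3 tells us the largest block for λ = 6 has size 3.
Step 3 — with total size 4, 2 blocks, and largest block 3, the block sizes (in nonincreasing order) are [3, 1].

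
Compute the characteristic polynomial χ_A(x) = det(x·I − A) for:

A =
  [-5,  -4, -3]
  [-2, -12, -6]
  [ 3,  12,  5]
x^3 + 12*x^2 + 48*x + 64

Expanding det(x·I − A) (e.g. by cofactor expansion or by noting that A is similar to its Jordan form J, which has the same characteristic polynomial as A) gives
  χ_A(x) = x^3 + 12*x^2 + 48*x + 64
which factors as (x + 4)^3. The eigenvalues (with algebraic multiplicities) are λ = -4 with multiplicity 3.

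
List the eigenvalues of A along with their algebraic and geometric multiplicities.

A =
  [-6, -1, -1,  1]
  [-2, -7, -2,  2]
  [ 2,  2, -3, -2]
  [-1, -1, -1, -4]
λ = -5: alg = 4, geom = 3

Step 1 — factor the characteristic polynomial to read off the algebraic multiplicities:
  χ_A(x) = (x + 5)^4

Step 2 — compute geometric multiplicities via the rank-nullity identity g(λ) = n − rank(A − λI):
  rank(A − (-5)·I) = 1, so dim ker(A − (-5)·I) = n − 1 = 3

Summary:
  λ = -5: algebraic multiplicity = 4, geometric multiplicity = 3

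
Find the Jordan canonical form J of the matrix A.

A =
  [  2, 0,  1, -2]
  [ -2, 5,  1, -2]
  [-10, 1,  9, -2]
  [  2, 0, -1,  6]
J_1(4) ⊕ J_3(6)

The characteristic polynomial is
  det(x·I − A) = x^4 - 22*x^3 + 180*x^2 - 648*x + 864 = (x - 6)^3*(x - 4)

Eigenvalues and multiplicities (the geometric multiplicity of λ is n − rank(A − λI), which equals the number of Jordan blocks for λ):
  λ = 4: algebraic multiplicity = 1, geometric multiplicity = 1
  λ = 6: algebraic multiplicity = 3, geometric multiplicity = 1

Determining the block sizes for each eigenvalue:
  λ = 4: one block (gm = 1), so the single block has size am = 1 → block sizes [1]
  λ = 6: one block (gm = 1), so the single block has size am = 3 → block sizes [3]

Assembling the blocks gives a Jordan form
J =
  [4, 0, 0, 0]
  [0, 6, 1, 0]
  [0, 0, 6, 1]
  [0, 0, 0, 6]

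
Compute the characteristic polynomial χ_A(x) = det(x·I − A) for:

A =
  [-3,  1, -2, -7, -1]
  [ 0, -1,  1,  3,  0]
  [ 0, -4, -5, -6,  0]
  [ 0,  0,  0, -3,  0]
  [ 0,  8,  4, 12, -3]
x^5 + 15*x^4 + 90*x^3 + 270*x^2 + 405*x + 243

Expanding det(x·I − A) (e.g. by cofactor expansion or by noting that A is similar to its Jordan form J, which has the same characteristic polynomial as A) gives
  χ_A(x) = x^5 + 15*x^4 + 90*x^3 + 270*x^2 + 405*x + 243
which factors as (x + 3)^5. The eigenvalues (with algebraic multiplicities) are λ = -3 with multiplicity 5.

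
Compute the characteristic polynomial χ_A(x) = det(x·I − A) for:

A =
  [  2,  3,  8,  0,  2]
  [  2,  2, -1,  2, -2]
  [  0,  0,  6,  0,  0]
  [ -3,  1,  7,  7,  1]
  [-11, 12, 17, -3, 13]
x^5 - 30*x^4 + 360*x^3 - 2160*x^2 + 6480*x - 7776

Expanding det(x·I − A) (e.g. by cofactor expansion or by noting that A is similar to its Jordan form J, which has the same characteristic polynomial as A) gives
  χ_A(x) = x^5 - 30*x^4 + 360*x^3 - 2160*x^2 + 6480*x - 7776
which factors as (x - 6)^5. The eigenvalues (with algebraic multiplicities) are λ = 6 with multiplicity 5.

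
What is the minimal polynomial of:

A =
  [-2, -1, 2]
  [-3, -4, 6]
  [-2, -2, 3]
x^2 + 2*x + 1

The characteristic polynomial is χ_A(x) = (x + 1)^3, so the eigenvalues are known. The minimal polynomial is
  m_A(x) = Π_λ (x − λ)^{k_λ}
where k_λ is the size of the *largest* Jordan block for λ (equivalently, the smallest k with (A − λI)^k v = 0 for every generalised eigenvector v of λ).

  λ = -1: largest Jordan block has size 2, contributing (x + 1)^2

So m_A(x) = (x + 1)^2 = x^2 + 2*x + 1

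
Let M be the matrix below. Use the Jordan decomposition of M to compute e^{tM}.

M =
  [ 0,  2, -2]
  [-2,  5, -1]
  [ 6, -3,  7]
e^{tM} =
  [-4*t*exp(4*t) + exp(4*t), 2*t*exp(4*t), -2*t*exp(4*t)]
  [-2*t*exp(4*t), t*exp(4*t) + exp(4*t), -t*exp(4*t)]
  [6*t*exp(4*t), -3*t*exp(4*t), 3*t*exp(4*t) + exp(4*t)]

Strategy: write M = P · J · P⁻¹ where J is a Jordan canonical form, so e^{tM} = P · e^{tJ} · P⁻¹, and e^{tJ} can be computed block-by-block.

M has Jordan form
J =
  [4, 1, 0]
  [0, 4, 0]
  [0, 0, 4]
(up to reordering of blocks).

Per-block formulas:
  For a 2×2 Jordan block J_2(4): exp(t · J_2(4)) = e^(4t)·(I + t·N), where N is the 2×2 nilpotent shift.
  For a 1×1 block at λ = 4: exp(t · [4]) = [e^(4t)].

After assembling e^{tJ} and conjugating by P, we get:

e^{tM} =
  [-4*t*exp(4*t) + exp(4*t), 2*t*exp(4*t), -2*t*exp(4*t)]
  [-2*t*exp(4*t), t*exp(4*t) + exp(4*t), -t*exp(4*t)]
  [6*t*exp(4*t), -3*t*exp(4*t), 3*t*exp(4*t) + exp(4*t)]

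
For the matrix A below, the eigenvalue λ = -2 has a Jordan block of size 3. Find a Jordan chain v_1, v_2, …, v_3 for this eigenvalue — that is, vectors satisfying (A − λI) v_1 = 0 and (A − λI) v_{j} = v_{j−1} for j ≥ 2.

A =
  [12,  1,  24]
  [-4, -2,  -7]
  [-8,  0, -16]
A Jordan chain for λ = -2 of length 3:
v_1 = (14, -4, -8)ᵀ
v_2 = (1, 0, 0)ᵀ
v_3 = (0, 1, 0)ᵀ

Let N = A − (-2)·I. We want v_3 with N^3 v_3 = 0 but N^2 v_3 ≠ 0; then v_{j-1} := N · v_j for j = 3, …, 2.

Pick v_3 = (0, 1, 0)ᵀ.
Then v_2 = N · v_3 = (1, 0, 0)ᵀ.
Then v_1 = N · v_2 = (14, -4, -8)ᵀ.

Sanity check: (A − (-2)·I) v_1 = (0, 0, 0)ᵀ = 0. ✓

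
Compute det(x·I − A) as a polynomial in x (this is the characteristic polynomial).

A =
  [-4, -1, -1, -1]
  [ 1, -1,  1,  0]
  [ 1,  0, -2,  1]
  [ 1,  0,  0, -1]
x^4 + 8*x^3 + 24*x^2 + 32*x + 16

Expanding det(x·I − A) (e.g. by cofactor expansion or by noting that A is similar to its Jordan form J, which has the same characteristic polynomial as A) gives
  χ_A(x) = x^4 + 8*x^3 + 24*x^2 + 32*x + 16
which factors as (x + 2)^4. The eigenvalues (with algebraic multiplicities) are λ = -2 with multiplicity 4.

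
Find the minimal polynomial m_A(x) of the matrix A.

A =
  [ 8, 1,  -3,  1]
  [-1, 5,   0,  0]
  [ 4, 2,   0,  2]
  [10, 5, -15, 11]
x^3 - 18*x^2 + 108*x - 216

The characteristic polynomial is χ_A(x) = (x - 6)^4, so the eigenvalues are known. The minimal polynomial is
  m_A(x) = Π_λ (x − λ)^{k_λ}
where k_λ is the size of the *largest* Jordan block for λ (equivalently, the smallest k with (A − λI)^k v = 0 for every generalised eigenvector v of λ).

  λ = 6: largest Jordan block has size 3, contributing (x − 6)^3

So m_A(x) = (x - 6)^3 = x^3 - 18*x^2 + 108*x - 216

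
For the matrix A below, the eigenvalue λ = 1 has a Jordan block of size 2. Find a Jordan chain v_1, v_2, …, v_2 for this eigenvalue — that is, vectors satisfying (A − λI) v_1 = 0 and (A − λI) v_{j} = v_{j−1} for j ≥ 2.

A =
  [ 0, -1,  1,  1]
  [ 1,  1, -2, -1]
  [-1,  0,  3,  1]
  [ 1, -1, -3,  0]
A Jordan chain for λ = 1 of length 2:
v_1 = (-1, 1, -1, 1)ᵀ
v_2 = (1, 0, 0, 0)ᵀ

Let N = A − (1)·I. We want v_2 with N^2 v_2 = 0 but N^1 v_2 ≠ 0; then v_{j-1} := N · v_j for j = 2, …, 2.

Pick v_2 = (1, 0, 0, 0)ᵀ.
Then v_1 = N · v_2 = (-1, 1, -1, 1)ᵀ.

Sanity check: (A − (1)·I) v_1 = (0, 0, 0, 0)ᵀ = 0. ✓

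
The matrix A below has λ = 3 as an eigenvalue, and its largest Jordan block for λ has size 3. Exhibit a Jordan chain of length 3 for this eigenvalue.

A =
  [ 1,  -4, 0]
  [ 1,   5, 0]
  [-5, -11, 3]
A Jordan chain for λ = 3 of length 3:
v_1 = (0, 0, -1)ᵀ
v_2 = (-2, 1, -5)ᵀ
v_3 = (1, 0, 0)ᵀ

Let N = A − (3)·I. We want v_3 with N^3 v_3 = 0 but N^2 v_3 ≠ 0; then v_{j-1} := N · v_j for j = 3, …, 2.

Pick v_3 = (1, 0, 0)ᵀ.
Then v_2 = N · v_3 = (-2, 1, -5)ᵀ.
Then v_1 = N · v_2 = (0, 0, -1)ᵀ.

Sanity check: (A − (3)·I) v_1 = (0, 0, 0)ᵀ = 0. ✓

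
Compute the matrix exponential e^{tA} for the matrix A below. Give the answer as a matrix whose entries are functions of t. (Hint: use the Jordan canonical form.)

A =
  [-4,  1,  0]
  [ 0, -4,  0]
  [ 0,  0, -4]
e^{tA} =
  [exp(-4*t), t*exp(-4*t), 0]
  [0, exp(-4*t), 0]
  [0, 0, exp(-4*t)]

Strategy: write A = P · J · P⁻¹ where J is a Jordan canonical form, so e^{tA} = P · e^{tJ} · P⁻¹, and e^{tJ} can be computed block-by-block.

A has Jordan form
J =
  [-4,  1,  0]
  [ 0, -4,  0]
  [ 0,  0, -4]
(up to reordering of blocks).

Per-block formulas:
  For a 1×1 block at λ = -4: exp(t · [-4]) = [e^(-4t)].
  For a 2×2 Jordan block J_2(-4): exp(t · J_2(-4)) = e^(-4t)·(I + t·N), where N is the 2×2 nilpotent shift.

After assembling e^{tJ} and conjugating by P, we get:

e^{tA} =
  [exp(-4*t), t*exp(-4*t), 0]
  [0, exp(-4*t), 0]
  [0, 0, exp(-4*t)]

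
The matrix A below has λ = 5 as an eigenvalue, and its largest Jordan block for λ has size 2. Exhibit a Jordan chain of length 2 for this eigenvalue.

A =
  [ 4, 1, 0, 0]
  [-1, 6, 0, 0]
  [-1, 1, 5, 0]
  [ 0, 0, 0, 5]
A Jordan chain for λ = 5 of length 2:
v_1 = (-1, -1, -1, 0)ᵀ
v_2 = (1, 0, 0, 0)ᵀ

Let N = A − (5)·I. We want v_2 with N^2 v_2 = 0 but N^1 v_2 ≠ 0; then v_{j-1} := N · v_j for j = 2, …, 2.

Pick v_2 = (1, 0, 0, 0)ᵀ.
Then v_1 = N · v_2 = (-1, -1, -1, 0)ᵀ.

Sanity check: (A − (5)·I) v_1 = (0, 0, 0, 0)ᵀ = 0. ✓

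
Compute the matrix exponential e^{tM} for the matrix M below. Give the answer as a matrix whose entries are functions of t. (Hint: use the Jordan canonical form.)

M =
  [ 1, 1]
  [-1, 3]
e^{tM} =
  [-t*exp(2*t) + exp(2*t), t*exp(2*t)]
  [-t*exp(2*t), t*exp(2*t) + exp(2*t)]

Strategy: write M = P · J · P⁻¹ where J is a Jordan canonical form, so e^{tM} = P · e^{tJ} · P⁻¹, and e^{tJ} can be computed block-by-block.

M has Jordan form
J =
  [2, 1]
  [0, 2]
(up to reordering of blocks).

Per-block formulas:
  For a 2×2 Jordan block J_2(2): exp(t · J_2(2)) = e^(2t)·(I + t·N), where N is the 2×2 nilpotent shift.

After assembling e^{tJ} and conjugating by P, we get:

e^{tM} =
  [-t*exp(2*t) + exp(2*t), t*exp(2*t)]
  [-t*exp(2*t), t*exp(2*t) + exp(2*t)]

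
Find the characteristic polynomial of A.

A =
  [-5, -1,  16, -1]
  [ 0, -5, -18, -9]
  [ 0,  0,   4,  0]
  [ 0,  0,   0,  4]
x^4 + 2*x^3 - 39*x^2 - 40*x + 400

Expanding det(x·I − A) (e.g. by cofactor expansion or by noting that A is similar to its Jordan form J, which has the same characteristic polynomial as A) gives
  χ_A(x) = x^4 + 2*x^3 - 39*x^2 - 40*x + 400
which factors as (x - 4)^2*(x + 5)^2. The eigenvalues (with algebraic multiplicities) are λ = -5 with multiplicity 2, λ = 4 with multiplicity 2.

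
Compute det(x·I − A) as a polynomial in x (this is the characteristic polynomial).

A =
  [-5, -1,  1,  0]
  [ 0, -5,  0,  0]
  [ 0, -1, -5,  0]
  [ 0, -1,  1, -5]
x^4 + 20*x^3 + 150*x^2 + 500*x + 625

Expanding det(x·I − A) (e.g. by cofactor expansion or by noting that A is similar to its Jordan form J, which has the same characteristic polynomial as A) gives
  χ_A(x) = x^4 + 20*x^3 + 150*x^2 + 500*x + 625
which factors as (x + 5)^4. The eigenvalues (with algebraic multiplicities) are λ = -5 with multiplicity 4.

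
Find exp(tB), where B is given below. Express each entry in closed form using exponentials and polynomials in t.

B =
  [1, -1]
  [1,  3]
e^{tB} =
  [-t*exp(2*t) + exp(2*t), -t*exp(2*t)]
  [t*exp(2*t), t*exp(2*t) + exp(2*t)]

Strategy: write B = P · J · P⁻¹ where J is a Jordan canonical form, so e^{tB} = P · e^{tJ} · P⁻¹, and e^{tJ} can be computed block-by-block.

B has Jordan form
J =
  [2, 1]
  [0, 2]
(up to reordering of blocks).

Per-block formulas:
  For a 2×2 Jordan block J_2(2): exp(t · J_2(2)) = e^(2t)·(I + t·N), where N is the 2×2 nilpotent shift.

After assembling e^{tJ} and conjugating by P, we get:

e^{tB} =
  [-t*exp(2*t) + exp(2*t), -t*exp(2*t)]
  [t*exp(2*t), t*exp(2*t) + exp(2*t)]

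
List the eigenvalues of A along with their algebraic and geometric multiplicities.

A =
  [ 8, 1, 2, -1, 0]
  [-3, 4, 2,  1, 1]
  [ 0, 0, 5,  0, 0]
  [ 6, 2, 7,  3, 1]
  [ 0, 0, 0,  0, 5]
λ = 5: alg = 5, geom = 2

Step 1 — factor the characteristic polynomial to read off the algebraic multiplicities:
  χ_A(x) = (x - 5)^5

Step 2 — compute geometric multiplicities via the rank-nullity identity g(λ) = n − rank(A − λI):
  rank(A − (5)·I) = 3, so dim ker(A − (5)·I) = n − 3 = 2

Summary:
  λ = 5: algebraic multiplicity = 5, geometric multiplicity = 2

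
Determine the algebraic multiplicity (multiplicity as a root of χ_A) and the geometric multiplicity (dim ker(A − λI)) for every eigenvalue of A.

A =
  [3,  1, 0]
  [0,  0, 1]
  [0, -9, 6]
λ = 3: alg = 3, geom = 1

Step 1 — factor the characteristic polynomial to read off the algebraic multiplicities:
  χ_A(x) = (x - 3)^3

Step 2 — compute geometric multiplicities via the rank-nullity identity g(λ) = n − rank(A − λI):
  rank(A − (3)·I) = 2, so dim ker(A − (3)·I) = n − 2 = 1

Summary:
  λ = 3: algebraic multiplicity = 3, geometric multiplicity = 1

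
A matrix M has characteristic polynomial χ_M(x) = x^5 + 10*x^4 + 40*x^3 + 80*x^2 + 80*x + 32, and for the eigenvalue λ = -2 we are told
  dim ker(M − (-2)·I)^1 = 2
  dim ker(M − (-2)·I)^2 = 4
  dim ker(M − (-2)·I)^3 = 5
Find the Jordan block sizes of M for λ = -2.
Block sizes for λ = -2: [3, 2]

From the dimensions of kernels of powers, the number of Jordan blocks of size at least j is d_j − d_{j−1} where d_j = dim ker(N^j) (with d_0 = 0). Computing the differences gives [2, 2, 1].
The number of blocks of size exactly k is (#blocks of size ≥ k) − (#blocks of size ≥ k + 1), so the partition is: 1 block(s) of size 2, 1 block(s) of size 3.
In nonincreasing order the block sizes are [3, 2].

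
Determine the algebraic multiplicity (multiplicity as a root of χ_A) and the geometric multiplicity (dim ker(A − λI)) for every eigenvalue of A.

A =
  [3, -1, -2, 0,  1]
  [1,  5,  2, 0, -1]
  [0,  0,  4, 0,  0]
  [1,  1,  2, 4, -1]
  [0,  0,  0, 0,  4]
λ = 4: alg = 5, geom = 4

Step 1 — factor the characteristic polynomial to read off the algebraic multiplicities:
  χ_A(x) = (x - 4)^5

Step 2 — compute geometric multiplicities via the rank-nullity identity g(λ) = n − rank(A − λI):
  rank(A − (4)·I) = 1, so dim ker(A − (4)·I) = n − 1 = 4

Summary:
  λ = 4: algebraic multiplicity = 5, geometric multiplicity = 4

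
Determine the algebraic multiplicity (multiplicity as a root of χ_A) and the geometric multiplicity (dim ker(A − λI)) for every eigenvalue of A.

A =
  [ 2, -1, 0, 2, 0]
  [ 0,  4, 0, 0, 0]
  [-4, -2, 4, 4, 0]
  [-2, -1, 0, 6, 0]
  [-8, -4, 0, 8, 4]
λ = 4: alg = 5, geom = 4

Step 1 — factor the characteristic polynomial to read off the algebraic multiplicities:
  χ_A(x) = (x - 4)^5

Step 2 — compute geometric multiplicities via the rank-nullity identity g(λ) = n − rank(A − λI):
  rank(A − (4)·I) = 1, so dim ker(A − (4)·I) = n − 1 = 4

Summary:
  λ = 4: algebraic multiplicity = 5, geometric multiplicity = 4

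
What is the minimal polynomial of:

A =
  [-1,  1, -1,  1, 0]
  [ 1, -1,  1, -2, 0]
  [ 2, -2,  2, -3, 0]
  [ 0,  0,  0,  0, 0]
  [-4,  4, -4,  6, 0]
x^2

The characteristic polynomial is χ_A(x) = x^5, so the eigenvalues are known. The minimal polynomial is
  m_A(x) = Π_λ (x − λ)^{k_λ}
where k_λ is the size of the *largest* Jordan block for λ (equivalently, the smallest k with (A − λI)^k v = 0 for every generalised eigenvector v of λ).

  λ = 0: largest Jordan block has size 2, contributing (x − 0)^2

So m_A(x) = x^2 = x^2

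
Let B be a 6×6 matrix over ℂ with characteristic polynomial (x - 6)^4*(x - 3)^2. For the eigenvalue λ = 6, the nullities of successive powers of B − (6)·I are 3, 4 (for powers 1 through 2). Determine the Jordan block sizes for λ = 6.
Block sizes for λ = 6: [2, 1, 1]

From the dimensions of kernels of powers, the number of Jordan blocks of size at least j is d_j − d_{j−1} where d_j = dim ker(N^j) (with d_0 = 0). Computing the differences gives [3, 1].
The number of blocks of size exactly k is (#blocks of size ≥ k) − (#blocks of size ≥ k + 1), so the partition is: 2 block(s) of size 1, 1 block(s) of size 2.
In nonincreasing order the block sizes are [2, 1, 1].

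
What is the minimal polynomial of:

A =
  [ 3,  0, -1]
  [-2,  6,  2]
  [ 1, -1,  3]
x^3 - 12*x^2 + 48*x - 64

The characteristic polynomial is χ_A(x) = (x - 4)^3, so the eigenvalues are known. The minimal polynomial is
  m_A(x) = Π_λ (x − λ)^{k_λ}
where k_λ is the size of the *largest* Jordan block for λ (equivalently, the smallest k with (A − λI)^k v = 0 for every generalised eigenvector v of λ).

  λ = 4: largest Jordan block has size 3, contributing (x − 4)^3

So m_A(x) = (x - 4)^3 = x^3 - 12*x^2 + 48*x - 64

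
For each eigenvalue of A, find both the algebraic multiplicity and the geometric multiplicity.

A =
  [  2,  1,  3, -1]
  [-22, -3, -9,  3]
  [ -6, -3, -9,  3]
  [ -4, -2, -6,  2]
λ = -4: alg = 2, geom = 1; λ = 0: alg = 2, geom = 2

Step 1 — factor the characteristic polynomial to read off the algebraic multiplicities:
  χ_A(x) = x^2*(x + 4)^2

Step 2 — compute geometric multiplicities via the rank-nullity identity g(λ) = n − rank(A − λI):
  rank(A − (-4)·I) = 3, so dim ker(A − (-4)·I) = n − 3 = 1
  rank(A − (0)·I) = 2, so dim ker(A − (0)·I) = n − 2 = 2

Summary:
  λ = -4: algebraic multiplicity = 2, geometric multiplicity = 1
  λ = 0: algebraic multiplicity = 2, geometric multiplicity = 2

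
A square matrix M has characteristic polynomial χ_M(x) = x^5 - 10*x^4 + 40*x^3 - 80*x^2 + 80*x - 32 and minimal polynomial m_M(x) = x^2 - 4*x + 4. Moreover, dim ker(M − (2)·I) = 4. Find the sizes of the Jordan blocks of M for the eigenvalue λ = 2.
Block sizes for λ = 2: [2, 1, 1, 1]

Step 1 — from the characteristic polynomial, algebraic multiplicity of λ = 2 is 5. From dim ker(M − (2)·I) = 4, there are exactly 4 Jordan blocks for λ = 2.
Step 2 — from the minimal polynomial, the factor (x − 2)^2 tells us the largest block for λ = 2 has size 2.
Step 3 — with total size 5, 4 blocks, and largest block 2, the block sizes (in nonincreasing order) are [2, 1, 1, 1].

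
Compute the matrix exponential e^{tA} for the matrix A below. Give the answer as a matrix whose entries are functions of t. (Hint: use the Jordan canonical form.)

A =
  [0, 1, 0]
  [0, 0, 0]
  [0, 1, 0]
e^{tA} =
  [1, t, 0]
  [0, 1, 0]
  [0, t, 1]

Strategy: write A = P · J · P⁻¹ where J is a Jordan canonical form, so e^{tA} = P · e^{tJ} · P⁻¹, and e^{tJ} can be computed block-by-block.

A has Jordan form
J =
  [0, 1, 0]
  [0, 0, 0]
  [0, 0, 0]
(up to reordering of blocks).

Per-block formulas:
  For a 1×1 block at λ = 0: exp(t · [0]) = [e^(0t)].
  For a 2×2 Jordan block J_2(0): exp(t · J_2(0)) = e^(0t)·(I + t·N), where N is the 2×2 nilpotent shift.

After assembling e^{tJ} and conjugating by P, we get:

e^{tA} =
  [1, t, 0]
  [0, 1, 0]
  [0, t, 1]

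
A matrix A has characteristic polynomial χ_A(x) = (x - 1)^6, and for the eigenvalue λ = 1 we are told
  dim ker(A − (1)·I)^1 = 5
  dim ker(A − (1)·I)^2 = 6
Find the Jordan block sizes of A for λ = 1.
Block sizes for λ = 1: [2, 1, 1, 1, 1]

From the dimensions of kernels of powers, the number of Jordan blocks of size at least j is d_j − d_{j−1} where d_j = dim ker(N^j) (with d_0 = 0). Computing the differences gives [5, 1].
The number of blocks of size exactly k is (#blocks of size ≥ k) − (#blocks of size ≥ k + 1), so the partition is: 4 block(s) of size 1, 1 block(s) of size 2.
In nonincreasing order the block sizes are [2, 1, 1, 1, 1].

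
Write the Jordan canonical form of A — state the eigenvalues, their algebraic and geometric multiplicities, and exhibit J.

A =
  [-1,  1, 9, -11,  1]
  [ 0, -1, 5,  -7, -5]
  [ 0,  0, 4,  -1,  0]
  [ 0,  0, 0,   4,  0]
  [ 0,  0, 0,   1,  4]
J_2(-1) ⊕ J_2(4) ⊕ J_1(4)

The characteristic polynomial is
  det(x·I − A) = x^5 - 10*x^4 + 25*x^3 + 20*x^2 - 80*x - 64 = (x - 4)^3*(x + 1)^2

Eigenvalues and multiplicities (the geometric multiplicity of λ is n − rank(A − λI), which equals the number of Jordan blocks for λ):
  λ = -1: algebraic multiplicity = 2, geometric multiplicity = 1
  λ = 4: algebraic multiplicity = 3, geometric multiplicity = 2

Determining the block sizes for each eigenvalue:
  λ = -1: one block (gm = 1), so the single block has size am = 2 → block sizes [2]
  λ = 4: 2 blocks summing to 3 forces exactly one block of size 2 and the rest size 1 → block sizes [2, 1]

Assembling the blocks gives a Jordan form
J =
  [-1,  1, 0, 0, 0]
  [ 0, -1, 0, 0, 0]
  [ 0,  0, 4, 1, 0]
  [ 0,  0, 0, 4, 0]
  [ 0,  0, 0, 0, 4]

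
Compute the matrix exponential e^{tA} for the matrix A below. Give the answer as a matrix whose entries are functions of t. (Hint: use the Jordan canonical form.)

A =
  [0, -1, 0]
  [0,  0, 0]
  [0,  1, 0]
e^{tA} =
  [1, -t, 0]
  [0, 1, 0]
  [0, t, 1]

Strategy: write A = P · J · P⁻¹ where J is a Jordan canonical form, so e^{tA} = P · e^{tJ} · P⁻¹, and e^{tJ} can be computed block-by-block.

A has Jordan form
J =
  [0, 1, 0]
  [0, 0, 0]
  [0, 0, 0]
(up to reordering of blocks).

Per-block formulas:
  For a 2×2 Jordan block J_2(0): exp(t · J_2(0)) = e^(0t)·(I + t·N), where N is the 2×2 nilpotent shift.
  For a 1×1 block at λ = 0: exp(t · [0]) = [e^(0t)].

After assembling e^{tJ} and conjugating by P, we get:

e^{tA} =
  [1, -t, 0]
  [0, 1, 0]
  [0, t, 1]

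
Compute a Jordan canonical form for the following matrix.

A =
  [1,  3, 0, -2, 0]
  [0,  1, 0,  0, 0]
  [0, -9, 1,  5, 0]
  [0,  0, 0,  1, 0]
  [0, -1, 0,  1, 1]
J_2(1) ⊕ J_2(1) ⊕ J_1(1)

The characteristic polynomial is
  det(x·I − A) = x^5 - 5*x^4 + 10*x^3 - 10*x^2 + 5*x - 1 = (x - 1)^5

Eigenvalues and multiplicities (the geometric multiplicity of λ is n − rank(A − λI), which equals the number of Jordan blocks for λ):
  λ = 1: algebraic multiplicity = 5, geometric multiplicity = 3

Determining the block sizes for each eigenvalue:
  λ = 1: with am = 5 and gm = 3, the partition is not yet determined (e.g. several partitions of 5 into 3 parts exist). Let N = A − (1)·I. Computing rank(N^1) = 2, rank(N^2) = 0; the number of blocks of size ≥ j is rank(N^{j−1}) − rank(N^j), giving [3, 2]. So we have 2 block(s) of size 2, 1 block(s) of size 1 → block sizes [2, 2, 1]

Assembling the blocks gives a Jordan form
J =
  [1, 1, 0, 0, 0]
  [0, 1, 0, 0, 0]
  [0, 0, 1, 1, 0]
  [0, 0, 0, 1, 0]
  [0, 0, 0, 0, 1]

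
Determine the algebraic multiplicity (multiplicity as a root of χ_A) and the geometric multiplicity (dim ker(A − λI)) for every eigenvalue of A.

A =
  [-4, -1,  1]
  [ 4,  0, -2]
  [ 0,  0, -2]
λ = -2: alg = 3, geom = 2

Step 1 — factor the characteristic polynomial to read off the algebraic multiplicities:
  χ_A(x) = (x + 2)^3

Step 2 — compute geometric multiplicities via the rank-nullity identity g(λ) = n − rank(A − λI):
  rank(A − (-2)·I) = 1, so dim ker(A − (-2)·I) = n − 1 = 2

Summary:
  λ = -2: algebraic multiplicity = 3, geometric multiplicity = 2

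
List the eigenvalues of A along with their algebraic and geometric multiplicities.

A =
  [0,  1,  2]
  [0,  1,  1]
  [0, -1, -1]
λ = 0: alg = 3, geom = 1

Step 1 — factor the characteristic polynomial to read off the algebraic multiplicities:
  χ_A(x) = x^3

Step 2 — compute geometric multiplicities via the rank-nullity identity g(λ) = n − rank(A − λI):
  rank(A − (0)·I) = 2, so dim ker(A − (0)·I) = n − 2 = 1

Summary:
  λ = 0: algebraic multiplicity = 3, geometric multiplicity = 1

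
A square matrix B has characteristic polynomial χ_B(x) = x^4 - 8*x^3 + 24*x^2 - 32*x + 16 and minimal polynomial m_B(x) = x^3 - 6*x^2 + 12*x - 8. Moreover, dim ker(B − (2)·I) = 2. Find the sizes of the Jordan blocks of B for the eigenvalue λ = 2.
Block sizes for λ = 2: [3, 1]

Step 1 — from the characteristic polynomial, algebraic multiplicity of λ = 2 is 4. From dim ker(B − (2)·I) = 2, there are exactly 2 Jordan blocks for λ = 2.
Step 2 — from the minimal polynomial, the factor (x − 2)^3 tells us the largest block for λ = 2 has size 3.
Step 3 — with total size 4, 2 blocks, and largest block 3, the block sizes (in nonincreasing order) are [3, 1].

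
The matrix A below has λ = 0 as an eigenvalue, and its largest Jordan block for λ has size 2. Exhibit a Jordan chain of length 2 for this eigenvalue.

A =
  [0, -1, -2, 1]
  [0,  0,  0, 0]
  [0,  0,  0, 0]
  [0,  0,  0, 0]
A Jordan chain for λ = 0 of length 2:
v_1 = (-1, 0, 0, 0)ᵀ
v_2 = (0, 1, 0, 0)ᵀ

Let N = A − (0)·I. We want v_2 with N^2 v_2 = 0 but N^1 v_2 ≠ 0; then v_{j-1} := N · v_j for j = 2, …, 2.

Pick v_2 = (0, 1, 0, 0)ᵀ.
Then v_1 = N · v_2 = (-1, 0, 0, 0)ᵀ.

Sanity check: (A − (0)·I) v_1 = (0, 0, 0, 0)ᵀ = 0. ✓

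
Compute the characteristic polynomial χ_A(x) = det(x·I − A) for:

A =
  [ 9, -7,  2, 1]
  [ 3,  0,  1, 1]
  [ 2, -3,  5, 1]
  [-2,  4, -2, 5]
x^4 - 19*x^3 + 135*x^2 - 425*x + 500

Expanding det(x·I − A) (e.g. by cofactor expansion or by noting that A is similar to its Jordan form J, which has the same characteristic polynomial as A) gives
  χ_A(x) = x^4 - 19*x^3 + 135*x^2 - 425*x + 500
which factors as (x - 5)^3*(x - 4). The eigenvalues (with algebraic multiplicities) are λ = 4 with multiplicity 1, λ = 5 with multiplicity 3.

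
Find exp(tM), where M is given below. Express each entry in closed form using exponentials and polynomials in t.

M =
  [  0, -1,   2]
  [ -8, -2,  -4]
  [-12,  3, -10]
e^{tM} =
  [4*t*exp(-4*t) + exp(-4*t), -t*exp(-4*t), 2*t*exp(-4*t)]
  [-8*t*exp(-4*t), 2*t*exp(-4*t) + exp(-4*t), -4*t*exp(-4*t)]
  [-12*t*exp(-4*t), 3*t*exp(-4*t), -6*t*exp(-4*t) + exp(-4*t)]

Strategy: write M = P · J · P⁻¹ where J is a Jordan canonical form, so e^{tM} = P · e^{tJ} · P⁻¹, and e^{tJ} can be computed block-by-block.

M has Jordan form
J =
  [-4,  1,  0]
  [ 0, -4,  0]
  [ 0,  0, -4]
(up to reordering of blocks).

Per-block formulas:
  For a 2×2 Jordan block J_2(-4): exp(t · J_2(-4)) = e^(-4t)·(I + t·N), where N is the 2×2 nilpotent shift.
  For a 1×1 block at λ = -4: exp(t · [-4]) = [e^(-4t)].

After assembling e^{tJ} and conjugating by P, we get:

e^{tM} =
  [4*t*exp(-4*t) + exp(-4*t), -t*exp(-4*t), 2*t*exp(-4*t)]
  [-8*t*exp(-4*t), 2*t*exp(-4*t) + exp(-4*t), -4*t*exp(-4*t)]
  [-12*t*exp(-4*t), 3*t*exp(-4*t), -6*t*exp(-4*t) + exp(-4*t)]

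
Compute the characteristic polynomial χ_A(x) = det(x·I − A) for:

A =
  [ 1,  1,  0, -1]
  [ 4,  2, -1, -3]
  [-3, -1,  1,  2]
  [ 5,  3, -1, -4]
x^4

Expanding det(x·I − A) (e.g. by cofactor expansion or by noting that A is similar to its Jordan form J, which has the same characteristic polynomial as A) gives
  χ_A(x) = x^4
which factors as x^4. The eigenvalues (with algebraic multiplicities) are λ = 0 with multiplicity 4.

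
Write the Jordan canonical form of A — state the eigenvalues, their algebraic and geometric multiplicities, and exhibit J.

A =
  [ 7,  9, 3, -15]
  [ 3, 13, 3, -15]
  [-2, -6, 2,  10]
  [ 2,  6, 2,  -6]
J_2(4) ⊕ J_1(4) ⊕ J_1(4)

The characteristic polynomial is
  det(x·I − A) = x^4 - 16*x^3 + 96*x^2 - 256*x + 256 = (x - 4)^4

Eigenvalues and multiplicities (the geometric multiplicity of λ is n − rank(A − λI), which equals the number of Jordan blocks for λ):
  λ = 4: algebraic multiplicity = 4, geometric multiplicity = 3

Determining the block sizes for each eigenvalue:
  λ = 4: 3 blocks summing to 4 forces exactly one block of size 2 and the rest size 1 → block sizes [2, 1, 1]

Assembling the blocks gives a Jordan form
J =
  [4, 1, 0, 0]
  [0, 4, 0, 0]
  [0, 0, 4, 0]
  [0, 0, 0, 4]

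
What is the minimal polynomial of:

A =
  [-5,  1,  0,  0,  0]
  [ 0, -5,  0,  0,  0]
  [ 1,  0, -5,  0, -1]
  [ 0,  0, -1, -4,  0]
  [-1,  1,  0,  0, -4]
x^4 + 18*x^3 + 121*x^2 + 360*x + 400

The characteristic polynomial is χ_A(x) = (x + 4)^2*(x + 5)^3, so the eigenvalues are known. The minimal polynomial is
  m_A(x) = Π_λ (x − λ)^{k_λ}
where k_λ is the size of the *largest* Jordan block for λ (equivalently, the smallest k with (A − λI)^k v = 0 for every generalised eigenvector v of λ).

  λ = -5: largest Jordan block has size 2, contributing (x + 5)^2
  λ = -4: largest Jordan block has size 2, contributing (x + 4)^2

So m_A(x) = (x + 4)^2*(x + 5)^2 = x^4 + 18*x^3 + 121*x^2 + 360*x + 400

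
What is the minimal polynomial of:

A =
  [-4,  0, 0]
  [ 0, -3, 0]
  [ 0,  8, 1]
x^3 + 6*x^2 + 5*x - 12

The characteristic polynomial is χ_A(x) = (x - 1)*(x + 3)*(x + 4), so the eigenvalues are known. The minimal polynomial is
  m_A(x) = Π_λ (x − λ)^{k_λ}
where k_λ is the size of the *largest* Jordan block for λ (equivalently, the smallest k with (A − λI)^k v = 0 for every generalised eigenvector v of λ).

  λ = -4: largest Jordan block has size 1, contributing (x + 4)
  λ = -3: largest Jordan block has size 1, contributing (x + 3)
  λ = 1: largest Jordan block has size 1, contributing (x − 1)

So m_A(x) = (x - 1)*(x + 3)*(x + 4) = x^3 + 6*x^2 + 5*x - 12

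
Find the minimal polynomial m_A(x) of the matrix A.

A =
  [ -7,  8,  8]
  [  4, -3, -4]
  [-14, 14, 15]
x^2 - 4*x + 3

The characteristic polynomial is χ_A(x) = (x - 3)*(x - 1)^2, so the eigenvalues are known. The minimal polynomial is
  m_A(x) = Π_λ (x − λ)^{k_λ}
where k_λ is the size of the *largest* Jordan block for λ (equivalently, the smallest k with (A − λI)^k v = 0 for every generalised eigenvector v of λ).

  λ = 1: largest Jordan block has size 1, contributing (x − 1)
  λ = 3: largest Jordan block has size 1, contributing (x − 3)

So m_A(x) = (x - 3)*(x - 1) = x^2 - 4*x + 3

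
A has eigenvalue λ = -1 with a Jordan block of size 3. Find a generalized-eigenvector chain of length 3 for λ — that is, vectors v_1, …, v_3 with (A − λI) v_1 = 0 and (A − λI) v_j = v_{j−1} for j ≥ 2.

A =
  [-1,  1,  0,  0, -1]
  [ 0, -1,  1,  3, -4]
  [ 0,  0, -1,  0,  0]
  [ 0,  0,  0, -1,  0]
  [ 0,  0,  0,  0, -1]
A Jordan chain for λ = -1 of length 3:
v_1 = (1, 0, 0, 0, 0)ᵀ
v_2 = (0, 1, 0, 0, 0)ᵀ
v_3 = (0, 0, 1, 0, 0)ᵀ

Let N = A − (-1)·I. We want v_3 with N^3 v_3 = 0 but N^2 v_3 ≠ 0; then v_{j-1} := N · v_j for j = 3, …, 2.

Pick v_3 = (0, 0, 1, 0, 0)ᵀ.
Then v_2 = N · v_3 = (0, 1, 0, 0, 0)ᵀ.
Then v_1 = N · v_2 = (1, 0, 0, 0, 0)ᵀ.

Sanity check: (A − (-1)·I) v_1 = (0, 0, 0, 0, 0)ᵀ = 0. ✓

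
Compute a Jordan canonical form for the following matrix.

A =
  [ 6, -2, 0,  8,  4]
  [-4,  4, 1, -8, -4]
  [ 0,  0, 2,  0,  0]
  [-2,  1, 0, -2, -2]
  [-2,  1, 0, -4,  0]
J_3(2) ⊕ J_1(2) ⊕ J_1(2)

The characteristic polynomial is
  det(x·I − A) = x^5 - 10*x^4 + 40*x^3 - 80*x^2 + 80*x - 32 = (x - 2)^5

Eigenvalues and multiplicities (the geometric multiplicity of λ is n − rank(A − λI), which equals the number of Jordan blocks for λ):
  λ = 2: algebraic multiplicity = 5, geometric multiplicity = 3

Determining the block sizes for each eigenvalue:
  λ = 2: with am = 5 and gm = 3, the partition is not yet determined (e.g. several partitions of 5 into 3 parts exist). Let N = A − (2)·I. Computing rank(N^1) = 2, rank(N^2) = 1, rank(N^3) = 0; the number of blocks of size ≥ j is rank(N^{j−1}) − rank(N^j), giving [3, 1, 1]. So we have 1 block(s) of size 3, 2 block(s) of size 1 → block sizes [3, 1, 1]

Assembling the blocks gives a Jordan form
J =
  [2, 1, 0, 0, 0]
  [0, 2, 1, 0, 0]
  [0, 0, 2, 0, 0]
  [0, 0, 0, 2, 0]
  [0, 0, 0, 0, 2]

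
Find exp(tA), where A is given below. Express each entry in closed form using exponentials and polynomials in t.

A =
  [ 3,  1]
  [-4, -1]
e^{tA} =
  [2*t*exp(t) + exp(t), t*exp(t)]
  [-4*t*exp(t), -2*t*exp(t) + exp(t)]

Strategy: write A = P · J · P⁻¹ where J is a Jordan canonical form, so e^{tA} = P · e^{tJ} · P⁻¹, and e^{tJ} can be computed block-by-block.

A has Jordan form
J =
  [1, 1]
  [0, 1]
(up to reordering of blocks).

Per-block formulas:
  For a 2×2 Jordan block J_2(1): exp(t · J_2(1)) = e^(1t)·(I + t·N), where N is the 2×2 nilpotent shift.

After assembling e^{tJ} and conjugating by P, we get:

e^{tA} =
  [2*t*exp(t) + exp(t), t*exp(t)]
  [-4*t*exp(t), -2*t*exp(t) + exp(t)]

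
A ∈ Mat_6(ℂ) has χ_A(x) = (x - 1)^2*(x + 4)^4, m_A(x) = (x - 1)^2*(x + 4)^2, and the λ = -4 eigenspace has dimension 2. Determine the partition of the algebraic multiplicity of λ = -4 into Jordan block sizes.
Block sizes for λ = -4: [2, 2]

Step 1 — from the characteristic polynomial, algebraic multiplicity of λ = -4 is 4. From dim ker(A − (-4)·I) = 2, there are exactly 2 Jordan blocks for λ = -4.
Step 2 — from the minimal polynomial, the factor (x + 4)^2 tells us the largest block for λ = -4 has size 2.
Step 3 — with total size 4, 2 blocks, and largest block 2, the block sizes (in nonincreasing order) are [2, 2].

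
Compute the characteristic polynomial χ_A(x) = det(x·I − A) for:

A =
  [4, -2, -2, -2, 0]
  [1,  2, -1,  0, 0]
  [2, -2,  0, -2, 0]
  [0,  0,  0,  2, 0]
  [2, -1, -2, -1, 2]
x^5 - 10*x^4 + 40*x^3 - 80*x^2 + 80*x - 32

Expanding det(x·I − A) (e.g. by cofactor expansion or by noting that A is similar to its Jordan form J, which has the same characteristic polynomial as A) gives
  χ_A(x) = x^5 - 10*x^4 + 40*x^3 - 80*x^2 + 80*x - 32
which factors as (x - 2)^5. The eigenvalues (with algebraic multiplicities) are λ = 2 with multiplicity 5.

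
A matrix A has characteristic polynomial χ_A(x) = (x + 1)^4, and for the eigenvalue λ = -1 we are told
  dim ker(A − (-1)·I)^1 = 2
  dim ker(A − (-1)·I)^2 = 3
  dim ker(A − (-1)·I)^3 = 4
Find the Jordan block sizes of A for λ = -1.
Block sizes for λ = -1: [3, 1]

From the dimensions of kernels of powers, the number of Jordan blocks of size at least j is d_j − d_{j−1} where d_j = dim ker(N^j) (with d_0 = 0). Computing the differences gives [2, 1, 1].
The number of blocks of size exactly k is (#blocks of size ≥ k) − (#blocks of size ≥ k + 1), so the partition is: 1 block(s) of size 1, 1 block(s) of size 3.
In nonincreasing order the block sizes are [3, 1].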